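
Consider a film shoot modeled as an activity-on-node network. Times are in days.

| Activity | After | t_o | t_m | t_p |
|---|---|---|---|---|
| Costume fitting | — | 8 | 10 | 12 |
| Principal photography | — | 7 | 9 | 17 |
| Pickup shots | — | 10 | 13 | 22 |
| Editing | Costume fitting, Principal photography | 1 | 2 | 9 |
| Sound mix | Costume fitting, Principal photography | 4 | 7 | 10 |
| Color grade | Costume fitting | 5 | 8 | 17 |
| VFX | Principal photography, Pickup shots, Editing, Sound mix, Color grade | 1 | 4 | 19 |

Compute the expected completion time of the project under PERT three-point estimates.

te_Costume fitting = (8 + 4·10 + 12)/6 = 60/6 = 10
te_Principal photography = (7 + 4·9 + 17)/6 = 60/6 = 10
te_Pickup shots = (10 + 4·13 + 22)/6 = 84/6 = 14
te_Editing = (1 + 4·2 + 9)/6 = 18/6 = 3
te_Sound mix = (4 + 4·7 + 10)/6 = 42/6 = 7
te_Color grade = (5 + 4·8 + 17)/6 = 54/6 = 9
te_VFX = (1 + 4·4 + 19)/6 = 36/6 = 6

Forward pass:
ES_Costume fitting = 0; EF_Costume fitting = 10
ES_Principal photography = 0; EF_Principal photography = 10
ES_Pickup shots = 0; EF_Pickup shots = 14
ES_Editing = max(EF_Costume fitting=10, EF_Principal photography=10) = 10; EF_Editing = 10+3 = 13
ES_Sound mix = max(EF_Costume fitting=10, EF_Principal photography=10) = 10; EF_Sound mix = 10+7 = 17
ES_Color grade = 10; EF_Color grade = 10+9 = 19
ES_VFX = max(EF_Principal photography=10, EF_Pickup shots=14, EF_Editing=13, EF_Sound mix=17, EF_Color grade=19) = 19; EF_VFX = 19+6 = 25
Expected project duration μ = 25 days. Critical path: Costume fitting → Color grade → VFX.

25 days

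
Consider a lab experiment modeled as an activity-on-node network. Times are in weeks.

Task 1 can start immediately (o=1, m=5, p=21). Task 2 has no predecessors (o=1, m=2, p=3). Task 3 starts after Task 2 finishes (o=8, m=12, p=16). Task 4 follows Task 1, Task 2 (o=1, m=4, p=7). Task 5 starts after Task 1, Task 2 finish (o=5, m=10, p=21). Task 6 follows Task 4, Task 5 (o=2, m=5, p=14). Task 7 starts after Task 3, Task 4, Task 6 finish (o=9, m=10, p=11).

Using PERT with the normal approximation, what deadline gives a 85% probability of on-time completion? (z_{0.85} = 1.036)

te_Task 1 = (1 + 4·5 + 21)/6 = 42/6 = 7; σ²_Task 1 = ((21−1)/6)² = 11.111
te_Task 2 = (1 + 4·2 + 3)/6 = 12/6 = 2; σ²_Task 2 = ((3−1)/6)² = 0.111
te_Task 3 = (8 + 4·12 + 16)/6 = 72/6 = 12; σ²_Task 3 = ((16−8)/6)² = 1.778
te_Task 4 = (1 + 4·4 + 7)/6 = 24/6 = 4; σ²_Task 4 = ((7−1)/6)² = 1.000
te_Task 5 = (5 + 4·10 + 21)/6 = 66/6 = 11; σ²_Task 5 = ((21−5)/6)² = 7.111
te_Task 6 = (2 + 4·5 + 14)/6 = 36/6 = 6; σ²_Task 6 = ((14−2)/6)² = 4.000
te_Task 7 = (9 + 4·10 + 11)/6 = 60/6 = 10; σ²_Task 7 = ((11−9)/6)² = 0.111

Forward pass:
ES_Task 1 = 0; EF_Task 1 = 7
ES_Task 2 = 0; EF_Task 2 = 2
ES_Task 3 = 2; EF_Task 3 = 2+12 = 14
ES_Task 4 = max(EF_Task 1=7, EF_Task 2=2) = 7; EF_Task 4 = 7+4 = 11
ES_Task 5 = max(EF_Task 1=7, EF_Task 2=2) = 7; EF_Task 5 = 7+11 = 18
ES_Task 6 = max(EF_Task 4=11, EF_Task 5=18) = 18; EF_Task 6 = 18+6 = 24
ES_Task 7 = max(EF_Task 3=14, EF_Task 4=11, EF_Task 6=24) = 24; EF_Task 7 = 24+10 = 34
Expected project duration μ = 34 weeks. Critical path: Task 1 → Task 5 → Task 6 → Task 7.

Variance along critical path = 11.111 + 7.111 + 4.000 + 0.111 = 22.333; σ = 4.726 weeks.
D = μ + z·σ = 34 + 1.036·4.726 = 38.9 weeks

38.9 weeks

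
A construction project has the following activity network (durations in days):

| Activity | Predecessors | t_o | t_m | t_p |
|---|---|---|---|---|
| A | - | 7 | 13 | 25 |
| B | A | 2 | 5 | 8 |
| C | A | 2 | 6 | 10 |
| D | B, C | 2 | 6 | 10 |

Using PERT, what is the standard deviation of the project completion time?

3.54 days

te_A = (7 + 4·13 + 25)/6 = 84/6 = 14; σ²_A = ((25−7)/6)² = 9.000
te_B = (2 + 4·5 + 8)/6 = 30/6 = 5; σ²_B = ((8−2)/6)² = 1.000
te_C = (2 + 4·6 + 10)/6 = 36/6 = 6; σ²_C = ((10−2)/6)² = 1.778
te_D = (2 + 4·6 + 10)/6 = 36/6 = 6; σ²_D = ((10−2)/6)² = 1.778

Forward pass:
ES_A = 0; EF_A = 14
ES_B = 14; EF_B = 14+5 = 19
ES_C = 14; EF_C = 14+6 = 20
ES_D = max(EF_B=19, EF_C=20) = 20; EF_D = 20+6 = 26
Expected project duration μ = 26 days. Critical path: A → C → D.

Variance along critical path = 9.000 + 1.778 + 1.778 = 12.556
σ = √12.556 = 3.543 days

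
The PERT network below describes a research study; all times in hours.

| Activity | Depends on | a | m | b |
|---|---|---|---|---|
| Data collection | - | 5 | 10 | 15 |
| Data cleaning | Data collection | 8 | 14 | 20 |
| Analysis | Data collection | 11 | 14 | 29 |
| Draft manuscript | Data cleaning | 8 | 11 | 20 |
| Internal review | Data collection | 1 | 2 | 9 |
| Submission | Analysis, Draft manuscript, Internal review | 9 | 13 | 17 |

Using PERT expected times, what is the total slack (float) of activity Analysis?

te_Data collection = (5 + 4·10 + 15)/6 = 60/6 = 10
te_Data cleaning = (8 + 4·14 + 20)/6 = 84/6 = 14
te_Analysis = (11 + 4·14 + 29)/6 = 96/6 = 16
te_Draft manuscript = (8 + 4·11 + 20)/6 = 72/6 = 12
te_Internal review = (1 + 4·2 + 9)/6 = 18/6 = 3
te_Submission = (9 + 4·13 + 17)/6 = 78/6 = 13

Forward pass:
ES_Data collection = 0; EF_Data collection = 10
ES_Data cleaning = 10; EF_Data cleaning = 10+14 = 24
ES_Analysis = 10; EF_Analysis = 10+16 = 26
ES_Draft manuscript = 24; EF_Draft manuscript = 24+12 = 36
ES_Internal review = 10; EF_Internal review = 10+3 = 13
ES_Submission = max(EF_Analysis=26, EF_Draft manuscript=36, EF_Internal review=13) = 36; EF_Submission = 36+13 = 49
Expected project duration μ = 49 hours. Critical path: Data collection → Data cleaning → Draft manuscript → Submission.

Backward pass:
LF_Submission = 49; LS_Submission = 49−13 = 36
LF_Internal review = LS_Submission = 36; LS_Internal review = 36−3 = 33
LF_Draft manuscript = LS_Submission = 36; LS_Draft manuscript = 36−12 = 24
LF_Analysis = LS_Submission = 36; LS_Analysis = 36−16 = 20
LF_Data cleaning = LS_Draft manuscript = 24; LS_Data cleaning = 24−14 = 10
LF_Data collection = min(LS_Data cleaning=10, LS_Analysis=20, LS_Internal review=33) = 10; LS_Data collection = 10−10 = 0
Slack_Analysis = LS_Analysis − ES_Analysis = 20 − 10 = 10

10 hours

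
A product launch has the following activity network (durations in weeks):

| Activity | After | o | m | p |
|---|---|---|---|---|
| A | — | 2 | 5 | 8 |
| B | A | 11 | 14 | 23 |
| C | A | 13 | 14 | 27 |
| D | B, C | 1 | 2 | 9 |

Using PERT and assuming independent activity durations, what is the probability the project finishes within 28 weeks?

0.918

te_A = (2 + 4·5 + 8)/6 = 30/6 = 5; σ²_A = ((8−2)/6)² = 1.000
te_B = (11 + 4·14 + 23)/6 = 90/6 = 15; σ²_B = ((23−11)/6)² = 4.000
te_C = (13 + 4·14 + 27)/6 = 96/6 = 16; σ²_C = ((27−13)/6)² = 5.444
te_D = (1 + 4·2 + 9)/6 = 18/6 = 3; σ²_D = ((9−1)/6)² = 1.778

Forward pass:
ES_A = 0; EF_A = 5
ES_B = 5; EF_B = 5+15 = 20
ES_C = 5; EF_C = 5+16 = 21
ES_D = max(EF_B=20, EF_C=21) = 21; EF_D = 21+3 = 24
Expected project duration μ = 24 weeks. Critical path: A → C → D.

Variance along critical path = 1.000 + 5.444 + 1.778 = 8.222; σ = √8.222 = 2.867 weeks.
Z = (28 − 24) / 2.867 = 1.395
P(T ≤ 28) = Φ(1.395) ≈ 0.918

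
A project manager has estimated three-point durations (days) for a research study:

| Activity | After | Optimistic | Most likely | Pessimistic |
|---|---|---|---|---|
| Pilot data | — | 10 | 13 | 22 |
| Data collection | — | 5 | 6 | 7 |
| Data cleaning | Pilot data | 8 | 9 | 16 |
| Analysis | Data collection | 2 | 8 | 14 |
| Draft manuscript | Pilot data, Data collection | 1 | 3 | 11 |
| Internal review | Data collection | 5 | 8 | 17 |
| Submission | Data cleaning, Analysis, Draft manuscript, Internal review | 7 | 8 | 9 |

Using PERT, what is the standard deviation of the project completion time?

2.43 days

te_Pilot data = (10 + 4·13 + 22)/6 = 84/6 = 14; σ²_Pilot data = ((22−10)/6)² = 4.000
te_Data collection = (5 + 4·6 + 7)/6 = 36/6 = 6; σ²_Data collection = ((7−5)/6)² = 0.111
te_Data cleaning = (8 + 4·9 + 16)/6 = 60/6 = 10; σ²_Data cleaning = ((16−8)/6)² = 1.778
te_Analysis = (2 + 4·8 + 14)/6 = 48/6 = 8; σ²_Analysis = ((14−2)/6)² = 4.000
te_Draft manuscript = (1 + 4·3 + 11)/6 = 24/6 = 4; σ²_Draft manuscript = ((11−1)/6)² = 2.778
te_Internal review = (5 + 4·8 + 17)/6 = 54/6 = 9; σ²_Internal review = ((17−5)/6)² = 4.000
te_Submission = (7 + 4·8 + 9)/6 = 48/6 = 8; σ²_Submission = ((9−7)/6)² = 0.111

Forward pass:
ES_Pilot data = 0; EF_Pilot data = 14
ES_Data collection = 0; EF_Data collection = 6
ES_Data cleaning = 14; EF_Data cleaning = 14+10 = 24
ES_Analysis = 6; EF_Analysis = 6+8 = 14
ES_Draft manuscript = max(EF_Pilot data=14, EF_Data collection=6) = 14; EF_Draft manuscript = 14+4 = 18
ES_Internal review = 6; EF_Internal review = 6+9 = 15
ES_Submission = max(EF_Data cleaning=24, EF_Analysis=14, EF_Draft manuscript=18, EF_Internal review=15) = 24; EF_Submission = 24+8 = 32
Expected project duration μ = 32 days. Critical path: Pilot data → Data cleaning → Submission.

Variance along critical path = 4.000 + 1.778 + 0.111 = 5.889
σ = √5.889 = 2.427 days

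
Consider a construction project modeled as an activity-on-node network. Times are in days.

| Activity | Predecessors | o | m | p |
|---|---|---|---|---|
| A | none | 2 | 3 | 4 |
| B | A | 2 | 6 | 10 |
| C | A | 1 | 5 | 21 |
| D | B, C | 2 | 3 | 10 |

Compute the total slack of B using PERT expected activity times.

1 days

te_A = (2 + 4·3 + 4)/6 = 18/6 = 3
te_B = (2 + 4·6 + 10)/6 = 36/6 = 6
te_C = (1 + 4·5 + 21)/6 = 42/6 = 7
te_D = (2 + 4·3 + 10)/6 = 24/6 = 4

Forward pass:
ES_A = 0; EF_A = 3
ES_B = 3; EF_B = 3+6 = 9
ES_C = 3; EF_C = 3+7 = 10
ES_D = max(EF_B=9, EF_C=10) = 10; EF_D = 10+4 = 14
Expected project duration μ = 14 days. Critical path: A → C → D.

Backward pass:
LF_D = 14; LS_D = 14−4 = 10
LF_C = LS_D = 10; LS_C = 10−7 = 3
LF_B = LS_D = 10; LS_B = 10−6 = 4
LF_A = min(LS_B=4, LS_C=3) = 3; LS_A = 3−3 = 0
Slack_B = LS_B − ES_B = 4 − 3 = 1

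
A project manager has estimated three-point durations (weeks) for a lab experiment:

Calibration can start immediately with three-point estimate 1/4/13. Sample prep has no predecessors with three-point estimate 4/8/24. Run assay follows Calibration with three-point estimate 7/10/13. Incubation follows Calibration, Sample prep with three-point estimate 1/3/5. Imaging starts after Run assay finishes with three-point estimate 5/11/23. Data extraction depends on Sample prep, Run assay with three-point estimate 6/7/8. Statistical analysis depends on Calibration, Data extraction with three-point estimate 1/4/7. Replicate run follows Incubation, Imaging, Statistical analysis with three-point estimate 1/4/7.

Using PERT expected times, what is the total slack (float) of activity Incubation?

14 weeks

te_Calibration = (1 + 4·4 + 13)/6 = 30/6 = 5
te_Sample prep = (4 + 4·8 + 24)/6 = 60/6 = 10
te_Run assay = (7 + 4·10 + 13)/6 = 60/6 = 10
te_Incubation = (1 + 4·3 + 5)/6 = 18/6 = 3
te_Imaging = (5 + 4·11 + 23)/6 = 72/6 = 12
te_Data extraction = (6 + 4·7 + 8)/6 = 42/6 = 7
te_Statistical analysis = (1 + 4·4 + 7)/6 = 24/6 = 4
te_Replicate run = (1 + 4·4 + 7)/6 = 24/6 = 4

Forward pass:
ES_Calibration = 0; EF_Calibration = 5
ES_Sample prep = 0; EF_Sample prep = 10
ES_Run assay = 5; EF_Run assay = 5+10 = 15
ES_Incubation = max(EF_Calibration=5, EF_Sample prep=10) = 10; EF_Incubation = 10+3 = 13
ES_Imaging = 15; EF_Imaging = 15+12 = 27
ES_Data extraction = max(EF_Sample prep=10, EF_Run assay=15) = 15; EF_Data extraction = 15+7 = 22
ES_Statistical analysis = max(EF_Calibration=5, EF_Data extraction=22) = 22; EF_Statistical analysis = 22+4 = 26
ES_Replicate run = max(EF_Incubation=13, EF_Imaging=27, EF_Statistical analysis=26) = 27; EF_Replicate run = 27+4 = 31
Expected project duration μ = 31 weeks. Critical path: Calibration → Run assay → Imaging → Replicate run.

Backward pass:
LF_Replicate run = 31; LS_Replicate run = 31−4 = 27
LF_Statistical analysis = LS_Replicate run = 27; LS_Statistical analysis = 27−4 = 23
LF_Data extraction = LS_Statistical analysis = 23; LS_Data extraction = 23−7 = 16
LF_Imaging = LS_Replicate run = 27; LS_Imaging = 27−12 = 15
LF_Incubation = LS_Replicate run = 27; LS_Incubation = 27−3 = 24
LF_Run assay = min(LS_Imaging=15, LS_Data extraction=16) = 15; LS_Run assay = 15−10 = 5
LF_Sample prep = min(LS_Incubation=24, LS_Data extraction=16) = 16; LS_Sample prep = 16−10 = 6
LF_Calibration = min(LS_Run assay=5, LS_Incubation=24, LS_Statistical analysis=23) = 5; LS_Calibration = 5−5 = 0
Slack_Incubation = LS_Incubation − ES_Incubation = 24 − 10 = 14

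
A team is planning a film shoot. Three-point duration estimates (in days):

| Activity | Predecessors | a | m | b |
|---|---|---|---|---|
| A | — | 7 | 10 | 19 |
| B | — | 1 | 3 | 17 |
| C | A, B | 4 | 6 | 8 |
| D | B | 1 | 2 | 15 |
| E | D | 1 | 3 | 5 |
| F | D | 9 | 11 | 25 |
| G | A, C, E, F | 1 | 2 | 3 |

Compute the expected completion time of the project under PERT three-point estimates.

te_A = (7 + 4·10 + 19)/6 = 66/6 = 11
te_B = (1 + 4·3 + 17)/6 = 30/6 = 5
te_C = (4 + 4·6 + 8)/6 = 36/6 = 6
te_D = (1 + 4·2 + 15)/6 = 24/6 = 4
te_E = (1 + 4·3 + 5)/6 = 18/6 = 3
te_F = (9 + 4·11 + 25)/6 = 78/6 = 13
te_G = (1 + 4·2 + 3)/6 = 12/6 = 2

Forward pass:
ES_A = 0; EF_A = 11
ES_B = 0; EF_B = 5
ES_C = max(EF_A=11, EF_B=5) = 11; EF_C = 11+6 = 17
ES_D = 5; EF_D = 5+4 = 9
ES_E = 9; EF_E = 9+3 = 12
ES_F = 9; EF_F = 9+13 = 22
ES_G = max(EF_A=11, EF_C=17, EF_E=12, EF_F=22) = 22; EF_G = 22+2 = 24
Expected project duration μ = 24 days. Critical path: B → D → F → G.

24 days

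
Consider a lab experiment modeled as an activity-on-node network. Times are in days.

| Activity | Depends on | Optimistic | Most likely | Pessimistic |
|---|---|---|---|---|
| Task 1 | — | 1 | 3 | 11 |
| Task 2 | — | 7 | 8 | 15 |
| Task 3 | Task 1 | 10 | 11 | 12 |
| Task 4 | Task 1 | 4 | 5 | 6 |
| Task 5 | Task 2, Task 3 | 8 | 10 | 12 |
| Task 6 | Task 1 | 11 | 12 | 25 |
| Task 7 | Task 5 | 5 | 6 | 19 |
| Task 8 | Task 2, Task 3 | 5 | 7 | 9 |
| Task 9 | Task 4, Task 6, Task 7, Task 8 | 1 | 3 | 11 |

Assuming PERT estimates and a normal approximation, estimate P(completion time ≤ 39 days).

te_Task 1 = (1 + 4·3 + 11)/6 = 24/6 = 4; σ²_Task 1 = ((11−1)/6)² = 2.778
te_Task 2 = (7 + 4·8 + 15)/6 = 54/6 = 9; σ²_Task 2 = ((15−7)/6)² = 1.778
te_Task 3 = (10 + 4·11 + 12)/6 = 66/6 = 11; σ²_Task 3 = ((12−10)/6)² = 0.111
te_Task 4 = (4 + 4·5 + 6)/6 = 30/6 = 5; σ²_Task 4 = ((6−4)/6)² = 0.111
te_Task 5 = (8 + 4·10 + 12)/6 = 60/6 = 10; σ²_Task 5 = ((12−8)/6)² = 0.444
te_Task 6 = (11 + 4·12 + 25)/6 = 84/6 = 14; σ²_Task 6 = ((25−11)/6)² = 5.444
te_Task 7 = (5 + 4·6 + 19)/6 = 48/6 = 8; σ²_Task 7 = ((19−5)/6)² = 5.444
te_Task 8 = (5 + 4·7 + 9)/6 = 42/6 = 7; σ²_Task 8 = ((9−5)/6)² = 0.444
te_Task 9 = (1 + 4·3 + 11)/6 = 24/6 = 4; σ²_Task 9 = ((11−1)/6)² = 2.778

Forward pass:
ES_Task 1 = 0; EF_Task 1 = 4
ES_Task 2 = 0; EF_Task 2 = 9
ES_Task 3 = 4; EF_Task 3 = 4+11 = 15
ES_Task 4 = 4; EF_Task 4 = 4+5 = 9
ES_Task 5 = max(EF_Task 2=9, EF_Task 3=15) = 15; EF_Task 5 = 15+10 = 25
ES_Task 6 = 4; EF_Task 6 = 4+14 = 18
ES_Task 7 = 25; EF_Task 7 = 25+8 = 33
ES_Task 8 = max(EF_Task 2=9, EF_Task 3=15) = 15; EF_Task 8 = 15+7 = 22
ES_Task 9 = max(EF_Task 4=9, EF_Task 6=18, EF_Task 7=33, EF_Task 8=22) = 33; EF_Task 9 = 33+4 = 37
Expected project duration μ = 37 days. Critical path: Task 1 → Task 3 → Task 5 → Task 7 → Task 9.

Variance along critical path = 2.778 + 0.111 + 0.444 + 5.444 + 2.778 = 11.556; σ = √11.556 = 3.399 days.
Z = (39 − 37) / 3.399 = 0.588
P(T ≤ 39) = Φ(0.588) ≈ 0.722

0.722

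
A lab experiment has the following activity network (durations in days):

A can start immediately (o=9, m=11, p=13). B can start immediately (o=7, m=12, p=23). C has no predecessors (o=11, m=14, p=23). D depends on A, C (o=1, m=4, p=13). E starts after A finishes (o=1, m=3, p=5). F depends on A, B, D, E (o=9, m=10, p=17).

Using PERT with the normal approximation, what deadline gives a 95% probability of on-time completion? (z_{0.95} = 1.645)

36.1 days

te_A = (9 + 4·11 + 13)/6 = 66/6 = 11; σ²_A = ((13−9)/6)² = 0.444
te_B = (7 + 4·12 + 23)/6 = 78/6 = 13; σ²_B = ((23−7)/6)² = 7.111
te_C = (11 + 4·14 + 23)/6 = 90/6 = 15; σ²_C = ((23−11)/6)² = 4.000
te_D = (1 + 4·4 + 13)/6 = 30/6 = 5; σ²_D = ((13−1)/6)² = 4.000
te_E = (1 + 4·3 + 5)/6 = 18/6 = 3; σ²_E = ((5−1)/6)² = 0.444
te_F = (9 + 4·10 + 17)/6 = 66/6 = 11; σ²_F = ((17−9)/6)² = 1.778

Forward pass:
ES_A = 0; EF_A = 11
ES_B = 0; EF_B = 13
ES_C = 0; EF_C = 15
ES_D = max(EF_A=11, EF_C=15) = 15; EF_D = 15+5 = 20
ES_E = 11; EF_E = 11+3 = 14
ES_F = max(EF_A=11, EF_B=13, EF_D=20, EF_E=14) = 20; EF_F = 20+11 = 31
Expected project duration μ = 31 days. Critical path: C → D → F.

Variance along critical path = 4.000 + 4.000 + 1.778 = 9.778; σ = 3.127 days.
D = μ + z·σ = 31 + 1.645·3.127 = 36.1 days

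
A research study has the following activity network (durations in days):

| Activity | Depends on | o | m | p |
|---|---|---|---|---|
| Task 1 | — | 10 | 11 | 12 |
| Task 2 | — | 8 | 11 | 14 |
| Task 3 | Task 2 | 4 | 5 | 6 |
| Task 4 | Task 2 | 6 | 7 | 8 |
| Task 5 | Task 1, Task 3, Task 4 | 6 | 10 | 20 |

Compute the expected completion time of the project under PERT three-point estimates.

29 days

te_Task 1 = (10 + 4·11 + 12)/6 = 66/6 = 11
te_Task 2 = (8 + 4·11 + 14)/6 = 66/6 = 11
te_Task 3 = (4 + 4·5 + 6)/6 = 30/6 = 5
te_Task 4 = (6 + 4·7 + 8)/6 = 42/6 = 7
te_Task 5 = (6 + 4·10 + 20)/6 = 66/6 = 11

Forward pass:
ES_Task 1 = 0; EF_Task 1 = 11
ES_Task 2 = 0; EF_Task 2 = 11
ES_Task 3 = 11; EF_Task 3 = 11+5 = 16
ES_Task 4 = 11; EF_Task 4 = 11+7 = 18
ES_Task 5 = max(EF_Task 1=11, EF_Task 3=16, EF_Task 4=18) = 18; EF_Task 5 = 18+11 = 29
Expected project duration μ = 29 days. Critical path: Task 2 → Task 4 → Task 5.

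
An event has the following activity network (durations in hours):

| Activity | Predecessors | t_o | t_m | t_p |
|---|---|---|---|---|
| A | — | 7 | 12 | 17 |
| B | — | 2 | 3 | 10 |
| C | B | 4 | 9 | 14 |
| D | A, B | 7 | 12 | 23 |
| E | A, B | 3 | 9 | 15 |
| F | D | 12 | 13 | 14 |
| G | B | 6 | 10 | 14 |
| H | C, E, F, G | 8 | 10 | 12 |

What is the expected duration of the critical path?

48 hours

te_A = (7 + 4·12 + 17)/6 = 72/6 = 12
te_B = (2 + 4·3 + 10)/6 = 24/6 = 4
te_C = (4 + 4·9 + 14)/6 = 54/6 = 9
te_D = (7 + 4·12 + 23)/6 = 78/6 = 13
te_E = (3 + 4·9 + 15)/6 = 54/6 = 9
te_F = (12 + 4·13 + 14)/6 = 78/6 = 13
te_G = (6 + 4·10 + 14)/6 = 60/6 = 10
te_H = (8 + 4·10 + 12)/6 = 60/6 = 10

Forward pass:
ES_A = 0; EF_A = 12
ES_B = 0; EF_B = 4
ES_C = 4; EF_C = 4+9 = 13
ES_D = max(EF_A=12, EF_B=4) = 12; EF_D = 12+13 = 25
ES_E = max(EF_A=12, EF_B=4) = 12; EF_E = 12+9 = 21
ES_F = 25; EF_F = 25+13 = 38
ES_G = 4; EF_G = 4+10 = 14
ES_H = max(EF_C=13, EF_E=21, EF_F=38, EF_G=14) = 38; EF_H = 38+10 = 48
Expected project duration μ = 48 hours. Critical path: A → D → F → H.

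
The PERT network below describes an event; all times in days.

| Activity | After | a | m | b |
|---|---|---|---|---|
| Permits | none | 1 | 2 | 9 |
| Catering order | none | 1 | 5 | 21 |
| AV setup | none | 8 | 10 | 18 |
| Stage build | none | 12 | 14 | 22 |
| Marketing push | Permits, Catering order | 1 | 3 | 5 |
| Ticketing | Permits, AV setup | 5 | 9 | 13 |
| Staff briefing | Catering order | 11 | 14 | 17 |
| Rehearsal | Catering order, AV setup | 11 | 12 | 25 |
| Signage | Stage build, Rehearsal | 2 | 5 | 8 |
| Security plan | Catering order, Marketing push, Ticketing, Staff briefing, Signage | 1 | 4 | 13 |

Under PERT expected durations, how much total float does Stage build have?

10 days

te_Permits = (1 + 4·2 + 9)/6 = 18/6 = 3
te_Catering order = (1 + 4·5 + 21)/6 = 42/6 = 7
te_AV setup = (8 + 4·10 + 18)/6 = 66/6 = 11
te_Stage build = (12 + 4·14 + 22)/6 = 90/6 = 15
te_Marketing push = (1 + 4·3 + 5)/6 = 18/6 = 3
te_Ticketing = (5 + 4·9 + 13)/6 = 54/6 = 9
te_Staff briefing = (11 + 4·14 + 17)/6 = 84/6 = 14
te_Rehearsal = (11 + 4·12 + 25)/6 = 84/6 = 14
te_Signage = (2 + 4·5 + 8)/6 = 30/6 = 5
te_Security plan = (1 + 4·4 + 13)/6 = 30/6 = 5

Forward pass:
ES_Permits = 0; EF_Permits = 3
ES_Catering order = 0; EF_Catering order = 7
ES_AV setup = 0; EF_AV setup = 11
ES_Stage build = 0; EF_Stage build = 15
ES_Marketing push = max(EF_Permits=3, EF_Catering order=7) = 7; EF_Marketing push = 7+3 = 10
ES_Ticketing = max(EF_Permits=3, EF_AV setup=11) = 11; EF_Ticketing = 11+9 = 20
ES_Staff briefing = 7; EF_Staff briefing = 7+14 = 21
ES_Rehearsal = max(EF_Catering order=7, EF_AV setup=11) = 11; EF_Rehearsal = 11+14 = 25
ES_Signage = max(EF_Stage build=15, EF_Rehearsal=25) = 25; EF_Signage = 25+5 = 30
ES_Security plan = max(EF_Catering order=7, EF_Marketing push=10, EF_Ticketing=20, EF_Staff briefing=21, EF_Signage=30) = 30; EF_Security plan = 30+5 = 35
Expected project duration μ = 35 days. Critical path: AV setup → Rehearsal → Signage → Security plan.

Backward pass:
LF_Security plan = 35; LS_Security plan = 35−5 = 30
LF_Signage = LS_Security plan = 30; LS_Signage = 30−5 = 25
LF_Rehearsal = LS_Signage = 25; LS_Rehearsal = 25−14 = 11
LF_Staff briefing = LS_Security plan = 30; LS_Staff briefing = 30−14 = 16
LF_Ticketing = LS_Security plan = 30; LS_Ticketing = 30−9 = 21
LF_Marketing push = LS_Security plan = 30; LS_Marketing push = 30−3 = 27
LF_Stage build = LS_Signage = 25; LS_Stage build = 25−15 = 10
LF_AV setup = min(LS_Ticketing=21, LS_Rehearsal=11) = 11; LS_AV setup = 11−11 = 0
LF_Catering order = min(LS_Marketing push=27, LS_Staff briefing=16, LS_Rehearsal=11, LS_Security plan=30) = 11; LS_Catering order = 11−7 = 4
LF_Permits = min(LS_Marketing push=27, LS_Ticketing=21) = 21; LS_Permits = 21−3 = 18
Slack_Stage build = LS_Stage build − ES_Stage build = 10 − 0 = 10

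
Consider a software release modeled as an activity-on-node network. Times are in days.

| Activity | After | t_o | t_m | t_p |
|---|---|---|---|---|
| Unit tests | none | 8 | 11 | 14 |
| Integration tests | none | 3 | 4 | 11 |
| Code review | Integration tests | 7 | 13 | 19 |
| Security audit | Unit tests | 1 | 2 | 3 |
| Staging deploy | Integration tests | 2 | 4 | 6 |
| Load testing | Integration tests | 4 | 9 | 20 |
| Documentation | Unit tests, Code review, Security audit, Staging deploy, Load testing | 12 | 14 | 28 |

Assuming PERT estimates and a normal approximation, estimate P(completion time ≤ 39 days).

te_Unit tests = (8 + 4·11 + 14)/6 = 66/6 = 11; σ²_Unit tests = ((14−8)/6)² = 1.000
te_Integration tests = (3 + 4·4 + 11)/6 = 30/6 = 5; σ²_Integration tests = ((11−3)/6)² = 1.778
te_Code review = (7 + 4·13 + 19)/6 = 78/6 = 13; σ²_Code review = ((19−7)/6)² = 4.000
te_Security audit = (1 + 4·2 + 3)/6 = 12/6 = 2; σ²_Security audit = ((3−1)/6)² = 0.111
te_Staging deploy = (2 + 4·4 + 6)/6 = 24/6 = 4; σ²_Staging deploy = ((6−2)/6)² = 0.444
te_Load testing = (4 + 4·9 + 20)/6 = 60/6 = 10; σ²_Load testing = ((20−4)/6)² = 7.111
te_Documentation = (12 + 4·14 + 28)/6 = 96/6 = 16; σ²_Documentation = ((28−12)/6)² = 7.111

Forward pass:
ES_Unit tests = 0; EF_Unit tests = 11
ES_Integration tests = 0; EF_Integration tests = 5
ES_Code review = 5; EF_Code review = 5+13 = 18
ES_Security audit = 11; EF_Security audit = 11+2 = 13
ES_Staging deploy = 5; EF_Staging deploy = 5+4 = 9
ES_Load testing = 5; EF_Load testing = 5+10 = 15
ES_Documentation = max(EF_Unit tests=11, EF_Code review=18, EF_Security audit=13, EF_Staging deploy=9, EF_Load testing=15) = 18; EF_Documentation = 18+16 = 34
Expected project duration μ = 34 days. Critical path: Integration tests → Code review → Documentation.

Variance along critical path = 1.778 + 4.000 + 7.111 = 12.889; σ = √12.889 = 3.590 days.
Z = (39 − 34) / 3.590 = 1.393
P(T ≤ 39) = Φ(1.393) ≈ 0.918

0.918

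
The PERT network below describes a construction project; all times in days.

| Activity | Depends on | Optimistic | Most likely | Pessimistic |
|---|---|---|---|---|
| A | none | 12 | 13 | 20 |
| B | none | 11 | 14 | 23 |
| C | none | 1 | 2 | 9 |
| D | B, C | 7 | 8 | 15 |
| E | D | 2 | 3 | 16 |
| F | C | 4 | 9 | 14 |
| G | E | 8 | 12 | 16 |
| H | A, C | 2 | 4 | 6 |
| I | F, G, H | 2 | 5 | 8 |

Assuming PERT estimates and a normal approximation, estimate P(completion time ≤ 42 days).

te_A = (12 + 4·13 + 20)/6 = 84/6 = 14; σ²_A = ((20−12)/6)² = 1.778
te_B = (11 + 4·14 + 23)/6 = 90/6 = 15; σ²_B = ((23−11)/6)² = 4.000
te_C = (1 + 4·2 + 9)/6 = 18/6 = 3; σ²_C = ((9−1)/6)² = 1.778
te_D = (7 + 4·8 + 15)/6 = 54/6 = 9; σ²_D = ((15−7)/6)² = 1.778
te_E = (2 + 4·3 + 16)/6 = 30/6 = 5; σ²_E = ((16−2)/6)² = 5.444
te_F = (4 + 4·9 + 14)/6 = 54/6 = 9; σ²_F = ((14−4)/6)² = 2.778
te_G = (8 + 4·12 + 16)/6 = 72/6 = 12; σ²_G = ((16−8)/6)² = 1.778
te_H = (2 + 4·4 + 6)/6 = 24/6 = 4; σ²_H = ((6−2)/6)² = 0.444
te_I = (2 + 4·5 + 8)/6 = 30/6 = 5; σ²_I = ((8−2)/6)² = 1.000

Forward pass:
ES_A = 0; EF_A = 14
ES_B = 0; EF_B = 15
ES_C = 0; EF_C = 3
ES_D = max(EF_B=15, EF_C=3) = 15; EF_D = 15+9 = 24
ES_E = 24; EF_E = 24+5 = 29
ES_F = 3; EF_F = 3+9 = 12
ES_G = 29; EF_G = 29+12 = 41
ES_H = max(EF_A=14, EF_C=3) = 14; EF_H = 14+4 = 18
ES_I = max(EF_F=12, EF_G=41, EF_H=18) = 41; EF_I = 41+5 = 46
Expected project duration μ = 46 days. Critical path: B → D → E → G → I.

Variance along critical path = 4.000 + 1.778 + 5.444 + 1.778 + 1.000 = 14.000; σ = √14.000 = 3.742 days.
Z = (42 − 46) / 3.742 = -1.069
P(T ≤ 42) = Φ(-1.069) ≈ 0.143

0.143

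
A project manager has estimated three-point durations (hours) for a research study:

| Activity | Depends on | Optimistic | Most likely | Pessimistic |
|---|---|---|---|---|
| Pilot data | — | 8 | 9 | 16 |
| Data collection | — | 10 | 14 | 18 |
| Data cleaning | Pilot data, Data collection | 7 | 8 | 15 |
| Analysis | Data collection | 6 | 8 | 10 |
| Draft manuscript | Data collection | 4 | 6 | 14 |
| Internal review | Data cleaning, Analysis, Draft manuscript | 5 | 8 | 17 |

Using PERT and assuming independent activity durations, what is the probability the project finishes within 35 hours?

0.862

te_Pilot data = (8 + 4·9 + 16)/6 = 60/6 = 10; σ²_Pilot data = ((16−8)/6)² = 1.778
te_Data collection = (10 + 4·14 + 18)/6 = 84/6 = 14; σ²_Data collection = ((18−10)/6)² = 1.778
te_Data cleaning = (7 + 4·8 + 15)/6 = 54/6 = 9; σ²_Data cleaning = ((15−7)/6)² = 1.778
te_Analysis = (6 + 4·8 + 10)/6 = 48/6 = 8; σ²_Analysis = ((10−6)/6)² = 0.444
te_Draft manuscript = (4 + 4·6 + 14)/6 = 42/6 = 7; σ²_Draft manuscript = ((14−4)/6)² = 2.778
te_Internal review = (5 + 4·8 + 17)/6 = 54/6 = 9; σ²_Internal review = ((17−5)/6)² = 4.000

Forward pass:
ES_Pilot data = 0; EF_Pilot data = 10
ES_Data collection = 0; EF_Data collection = 14
ES_Data cleaning = max(EF_Pilot data=10, EF_Data collection=14) = 14; EF_Data cleaning = 14+9 = 23
ES_Analysis = 14; EF_Analysis = 14+8 = 22
ES_Draft manuscript = 14; EF_Draft manuscript = 14+7 = 21
ES_Internal review = max(EF_Data cleaning=23, EF_Analysis=22, EF_Draft manuscript=21) = 23; EF_Internal review = 23+9 = 32
Expected project duration μ = 32 hours. Critical path: Data collection → Data cleaning → Internal review.

Variance along critical path = 1.778 + 1.778 + 4.000 = 7.556; σ = √7.556 = 2.749 hours.
Z = (35 − 32) / 2.749 = 1.091
P(T ≤ 35) = Φ(1.091) ≈ 0.862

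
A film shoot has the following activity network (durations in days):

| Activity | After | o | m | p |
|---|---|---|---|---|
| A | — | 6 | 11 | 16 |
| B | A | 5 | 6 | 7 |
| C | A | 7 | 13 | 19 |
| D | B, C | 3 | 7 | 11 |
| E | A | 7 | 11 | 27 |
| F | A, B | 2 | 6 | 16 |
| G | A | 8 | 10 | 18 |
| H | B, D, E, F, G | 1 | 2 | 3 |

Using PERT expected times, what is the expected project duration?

te_A = (6 + 4·11 + 16)/6 = 66/6 = 11
te_B = (5 + 4·6 + 7)/6 = 36/6 = 6
te_C = (7 + 4·13 + 19)/6 = 78/6 = 13
te_D = (3 + 4·7 + 11)/6 = 42/6 = 7
te_E = (7 + 4·11 + 27)/6 = 78/6 = 13
te_F = (2 + 4·6 + 16)/6 = 42/6 = 7
te_G = (8 + 4·10 + 18)/6 = 66/6 = 11
te_H = (1 + 4·2 + 3)/6 = 12/6 = 2

Forward pass:
ES_A = 0; EF_A = 11
ES_B = 11; EF_B = 11+6 = 17
ES_C = 11; EF_C = 11+13 = 24
ES_D = max(EF_B=17, EF_C=24) = 24; EF_D = 24+7 = 31
ES_E = 11; EF_E = 11+13 = 24
ES_F = max(EF_A=11, EF_B=17) = 17; EF_F = 17+7 = 24
ES_G = 11; EF_G = 11+11 = 22
ES_H = max(EF_B=17, EF_D=31, EF_E=24, EF_F=24, EF_G=22) = 31; EF_H = 31+2 = 33
Expected project duration μ = 33 days. Critical path: A → C → D → H.

33 days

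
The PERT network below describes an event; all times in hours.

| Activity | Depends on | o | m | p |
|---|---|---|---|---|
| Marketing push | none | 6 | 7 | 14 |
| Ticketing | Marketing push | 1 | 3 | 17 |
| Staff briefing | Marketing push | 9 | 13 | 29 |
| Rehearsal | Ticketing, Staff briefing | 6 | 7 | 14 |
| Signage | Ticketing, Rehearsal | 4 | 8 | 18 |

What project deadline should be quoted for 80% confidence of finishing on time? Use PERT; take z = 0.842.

te_Marketing push = (6 + 4·7 + 14)/6 = 48/6 = 8; σ²_Marketing push = ((14−6)/6)² = 1.778
te_Ticketing = (1 + 4·3 + 17)/6 = 30/6 = 5; σ²_Ticketing = ((17−1)/6)² = 7.111
te_Staff briefing = (9 + 4·13 + 29)/6 = 90/6 = 15; σ²_Staff briefing = ((29−9)/6)² = 11.111
te_Rehearsal = (6 + 4·7 + 14)/6 = 48/6 = 8; σ²_Rehearsal = ((14−6)/6)² = 1.778
te_Signage = (4 + 4·8 + 18)/6 = 54/6 = 9; σ²_Signage = ((18−4)/6)² = 5.444

Forward pass:
ES_Marketing push = 0; EF_Marketing push = 8
ES_Ticketing = 8; EF_Ticketing = 8+5 = 13
ES_Staff briefing = 8; EF_Staff briefing = 8+15 = 23
ES_Rehearsal = max(EF_Ticketing=13, EF_Staff briefing=23) = 23; EF_Rehearsal = 23+8 = 31
ES_Signage = max(EF_Ticketing=13, EF_Rehearsal=31) = 31; EF_Signage = 31+9 = 40
Expected project duration μ = 40 hours. Critical path: Marketing push → Staff briefing → Rehearsal → Signage.

Variance along critical path = 1.778 + 11.111 + 1.778 + 5.444 = 20.111; σ = 4.485 hours.
D = μ + z·σ = 40 + 0.842·4.485 = 43.8 hours

43.8 hours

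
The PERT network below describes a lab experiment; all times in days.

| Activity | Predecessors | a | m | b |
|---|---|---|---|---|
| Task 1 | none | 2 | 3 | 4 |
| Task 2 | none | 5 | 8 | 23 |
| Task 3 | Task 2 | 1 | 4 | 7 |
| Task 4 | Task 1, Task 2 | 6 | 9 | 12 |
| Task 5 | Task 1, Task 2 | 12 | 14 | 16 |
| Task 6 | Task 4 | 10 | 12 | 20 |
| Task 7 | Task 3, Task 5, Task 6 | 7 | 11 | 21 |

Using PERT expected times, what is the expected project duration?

te_Task 1 = (2 + 4·3 + 4)/6 = 18/6 = 3
te_Task 2 = (5 + 4·8 + 23)/6 = 60/6 = 10
te_Task 3 = (1 + 4·4 + 7)/6 = 24/6 = 4
te_Task 4 = (6 + 4·9 + 12)/6 = 54/6 = 9
te_Task 5 = (12 + 4·14 + 16)/6 = 84/6 = 14
te_Task 6 = (10 + 4·12 + 20)/6 = 78/6 = 13
te_Task 7 = (7 + 4·11 + 21)/6 = 72/6 = 12

Forward pass:
ES_Task 1 = 0; EF_Task 1 = 3
ES_Task 2 = 0; EF_Task 2 = 10
ES_Task 3 = 10; EF_Task 3 = 10+4 = 14
ES_Task 4 = max(EF_Task 1=3, EF_Task 2=10) = 10; EF_Task 4 = 10+9 = 19
ES_Task 5 = max(EF_Task 1=3, EF_Task 2=10) = 10; EF_Task 5 = 10+14 = 24
ES_Task 6 = 19; EF_Task 6 = 19+13 = 32
ES_Task 7 = max(EF_Task 3=14, EF_Task 5=24, EF_Task 6=32) = 32; EF_Task 7 = 32+12 = 44
Expected project duration μ = 44 days. Critical path: Task 2 → Task 4 → Task 6 → Task 7.

44 days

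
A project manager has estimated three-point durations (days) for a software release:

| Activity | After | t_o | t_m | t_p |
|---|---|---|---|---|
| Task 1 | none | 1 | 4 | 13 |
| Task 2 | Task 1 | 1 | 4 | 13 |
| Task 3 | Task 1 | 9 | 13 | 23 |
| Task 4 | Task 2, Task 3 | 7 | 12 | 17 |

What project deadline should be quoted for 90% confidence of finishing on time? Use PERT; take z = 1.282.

35.5 days

te_Task 1 = (1 + 4·4 + 13)/6 = 30/6 = 5; σ²_Task 1 = ((13−1)/6)² = 4.000
te_Task 2 = (1 + 4·4 + 13)/6 = 30/6 = 5; σ²_Task 2 = ((13−1)/6)² = 4.000
te_Task 3 = (9 + 4·13 + 23)/6 = 84/6 = 14; σ²_Task 3 = ((23−9)/6)² = 5.444
te_Task 4 = (7 + 4·12 + 17)/6 = 72/6 = 12; σ²_Task 4 = ((17−7)/6)² = 2.778

Forward pass:
ES_Task 1 = 0; EF_Task 1 = 5
ES_Task 2 = 5; EF_Task 2 = 5+5 = 10
ES_Task 3 = 5; EF_Task 3 = 5+14 = 19
ES_Task 4 = max(EF_Task 2=10, EF_Task 3=19) = 19; EF_Task 4 = 19+12 = 31
Expected project duration μ = 31 days. Critical path: Task 1 → Task 3 → Task 4.

Variance along critical path = 4.000 + 5.444 + 2.778 = 12.222; σ = 3.496 days.
D = μ + z·σ = 31 + 1.282·3.496 = 35.5 days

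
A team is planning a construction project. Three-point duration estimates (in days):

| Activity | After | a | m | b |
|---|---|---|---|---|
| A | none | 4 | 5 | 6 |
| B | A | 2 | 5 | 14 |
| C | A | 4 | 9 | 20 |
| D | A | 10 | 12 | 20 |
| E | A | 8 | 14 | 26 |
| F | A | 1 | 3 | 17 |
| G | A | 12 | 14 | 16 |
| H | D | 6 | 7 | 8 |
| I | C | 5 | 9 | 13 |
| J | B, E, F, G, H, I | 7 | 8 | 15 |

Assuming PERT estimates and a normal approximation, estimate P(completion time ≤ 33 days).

te_A = (4 + 4·5 + 6)/6 = 30/6 = 5; σ²_A = ((6−4)/6)² = 0.111
te_B = (2 + 4·5 + 14)/6 = 36/6 = 6; σ²_B = ((14−2)/6)² = 4.000
te_C = (4 + 4·9 + 20)/6 = 60/6 = 10; σ²_C = ((20−4)/6)² = 7.111
te_D = (10 + 4·12 + 20)/6 = 78/6 = 13; σ²_D = ((20−10)/6)² = 2.778
te_E = (8 + 4·14 + 26)/6 = 90/6 = 15; σ²_E = ((26−8)/6)² = 9.000
te_F = (1 + 4·3 + 17)/6 = 30/6 = 5; σ²_F = ((17−1)/6)² = 7.111
te_G = (12 + 4·14 + 16)/6 = 84/6 = 14; σ²_G = ((16−12)/6)² = 0.444
te_H = (6 + 4·7 + 8)/6 = 42/6 = 7; σ²_H = ((8−6)/6)² = 0.111
te_I = (5 + 4·9 + 13)/6 = 54/6 = 9; σ²_I = ((13−5)/6)² = 1.778
te_J = (7 + 4·8 + 15)/6 = 54/6 = 9; σ²_J = ((15−7)/6)² = 1.778

Forward pass:
ES_A = 0; EF_A = 5
ES_B = 5; EF_B = 5+6 = 11
ES_C = 5; EF_C = 5+10 = 15
ES_D = 5; EF_D = 5+13 = 18
ES_E = 5; EF_E = 5+15 = 20
ES_F = 5; EF_F = 5+5 = 10
ES_G = 5; EF_G = 5+14 = 19
ES_H = 18; EF_H = 18+7 = 25
ES_I = 15; EF_I = 15+9 = 24
ES_J = max(EF_B=11, EF_E=20, EF_F=10, EF_G=19, EF_H=25, EF_I=24) = 25; EF_J = 25+9 = 34
Expected project duration μ = 34 days. Critical path: A → D → H → J.

Variance along critical path = 0.111 + 2.778 + 0.111 + 1.778 = 4.778; σ = √4.778 = 2.186 days.
Z = (33 − 34) / 2.186 = -0.457
P(T ≤ 33) = Φ(-0.457) ≈ 0.324

0.324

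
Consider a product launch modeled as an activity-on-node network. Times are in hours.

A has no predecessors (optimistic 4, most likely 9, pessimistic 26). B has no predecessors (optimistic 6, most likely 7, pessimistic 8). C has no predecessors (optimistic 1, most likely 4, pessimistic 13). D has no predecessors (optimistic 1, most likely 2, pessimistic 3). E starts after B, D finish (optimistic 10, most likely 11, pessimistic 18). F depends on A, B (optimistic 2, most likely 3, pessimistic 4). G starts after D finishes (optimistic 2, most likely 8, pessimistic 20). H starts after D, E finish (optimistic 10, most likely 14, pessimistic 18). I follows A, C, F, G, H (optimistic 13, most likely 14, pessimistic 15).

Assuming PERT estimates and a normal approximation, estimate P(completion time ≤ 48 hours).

0.697

te_A = (4 + 4·9 + 26)/6 = 66/6 = 11; σ²_A = ((26−4)/6)² = 13.444
te_B = (6 + 4·7 + 8)/6 = 42/6 = 7; σ²_B = ((8−6)/6)² = 0.111
te_C = (1 + 4·4 + 13)/6 = 30/6 = 5; σ²_C = ((13−1)/6)² = 4.000
te_D = (1 + 4·2 + 3)/6 = 12/6 = 2; σ²_D = ((3−1)/6)² = 0.111
te_E = (10 + 4·11 + 18)/6 = 72/6 = 12; σ²_E = ((18−10)/6)² = 1.778
te_F = (2 + 4·3 + 4)/6 = 18/6 = 3; σ²_F = ((4−2)/6)² = 0.111
te_G = (2 + 4·8 + 20)/6 = 54/6 = 9; σ²_G = ((20−2)/6)² = 9.000
te_H = (10 + 4·14 + 18)/6 = 84/6 = 14; σ²_H = ((18−10)/6)² = 1.778
te_I = (13 + 4·14 + 15)/6 = 84/6 = 14; σ²_I = ((15−13)/6)² = 0.111

Forward pass:
ES_A = 0; EF_A = 11
ES_B = 0; EF_B = 7
ES_C = 0; EF_C = 5
ES_D = 0; EF_D = 2
ES_E = max(EF_B=7, EF_D=2) = 7; EF_E = 7+12 = 19
ES_F = max(EF_A=11, EF_B=7) = 11; EF_F = 11+3 = 14
ES_G = 2; EF_G = 2+9 = 11
ES_H = max(EF_D=2, EF_E=19) = 19; EF_H = 19+14 = 33
ES_I = max(EF_A=11, EF_C=5, EF_F=14, EF_G=11, EF_H=33) = 33; EF_I = 33+14 = 47
Expected project duration μ = 47 hours. Critical path: B → E → H → I.

Variance along critical path = 0.111 + 1.778 + 1.778 + 0.111 = 3.778; σ = √3.778 = 1.944 hours.
Z = (48 − 47) / 1.944 = 0.514
P(T ≤ 48) = Φ(0.514) ≈ 0.697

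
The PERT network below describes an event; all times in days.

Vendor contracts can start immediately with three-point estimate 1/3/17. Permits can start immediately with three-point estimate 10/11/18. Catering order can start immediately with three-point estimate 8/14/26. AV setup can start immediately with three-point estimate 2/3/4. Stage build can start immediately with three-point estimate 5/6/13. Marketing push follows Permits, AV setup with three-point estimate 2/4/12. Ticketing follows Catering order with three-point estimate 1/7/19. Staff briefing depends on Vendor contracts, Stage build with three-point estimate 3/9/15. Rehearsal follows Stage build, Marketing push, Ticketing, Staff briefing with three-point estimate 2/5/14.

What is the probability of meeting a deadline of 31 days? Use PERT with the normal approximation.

0.665

te_Vendor contracts = (1 + 4·3 + 17)/6 = 30/6 = 5; σ²_Vendor contracts = ((17−1)/6)² = 7.111
te_Permits = (10 + 4·11 + 18)/6 = 72/6 = 12; σ²_Permits = ((18−10)/6)² = 1.778
te_Catering order = (8 + 4·14 + 26)/6 = 90/6 = 15; σ²_Catering order = ((26−8)/6)² = 9.000
te_AV setup = (2 + 4·3 + 4)/6 = 18/6 = 3; σ²_AV setup = ((4−2)/6)² = 0.111
te_Stage build = (5 + 4·6 + 13)/6 = 42/6 = 7; σ²_Stage build = ((13−5)/6)² = 1.778
te_Marketing push = (2 + 4·4 + 12)/6 = 30/6 = 5; σ²_Marketing push = ((12−2)/6)² = 2.778
te_Ticketing = (1 + 4·7 + 19)/6 = 48/6 = 8; σ²_Ticketing = ((19−1)/6)² = 9.000
te_Staff briefing = (3 + 4·9 + 15)/6 = 54/6 = 9; σ²_Staff briefing = ((15−3)/6)² = 4.000
te_Rehearsal = (2 + 4·5 + 14)/6 = 36/6 = 6; σ²_Rehearsal = ((14−2)/6)² = 4.000

Forward pass:
ES_Vendor contracts = 0; EF_Vendor contracts = 5
ES_Permits = 0; EF_Permits = 12
ES_Catering order = 0; EF_Catering order = 15
ES_AV setup = 0; EF_AV setup = 3
ES_Stage build = 0; EF_Stage build = 7
ES_Marketing push = max(EF_Permits=12, EF_AV setup=3) = 12; EF_Marketing push = 12+5 = 17
ES_Ticketing = 15; EF_Ticketing = 15+8 = 23
ES_Staff briefing = max(EF_Vendor contracts=5, EF_Stage build=7) = 7; EF_Staff briefing = 7+9 = 16
ES_Rehearsal = max(EF_Stage build=7, EF_Marketing push=17, EF_Ticketing=23, EF_Staff briefing=16) = 23; EF_Rehearsal = 23+6 = 29
Expected project duration μ = 29 days. Critical path: Catering order → Ticketing → Rehearsal.

Variance along critical path = 9.000 + 9.000 + 4.000 = 22.000; σ = √22.000 = 4.690 days.
Z = (31 − 29) / 4.690 = 0.426
P(T ≤ 31) = Φ(0.426) ≈ 0.665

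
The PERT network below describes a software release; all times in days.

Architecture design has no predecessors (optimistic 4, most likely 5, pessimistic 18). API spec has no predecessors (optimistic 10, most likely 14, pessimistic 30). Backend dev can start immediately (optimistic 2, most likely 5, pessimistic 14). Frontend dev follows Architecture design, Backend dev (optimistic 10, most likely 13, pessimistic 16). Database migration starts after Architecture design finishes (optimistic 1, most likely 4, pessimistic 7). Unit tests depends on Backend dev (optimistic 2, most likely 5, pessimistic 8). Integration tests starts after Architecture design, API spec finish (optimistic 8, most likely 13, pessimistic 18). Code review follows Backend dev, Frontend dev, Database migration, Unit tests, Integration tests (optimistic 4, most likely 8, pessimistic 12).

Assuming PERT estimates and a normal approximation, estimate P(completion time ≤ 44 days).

te_Architecture design = (4 + 4·5 + 18)/6 = 42/6 = 7; σ²_Architecture design = ((18−4)/6)² = 5.444
te_API spec = (10 + 4·14 + 30)/6 = 96/6 = 16; σ²_API spec = ((30−10)/6)² = 11.111
te_Backend dev = (2 + 4·5 + 14)/6 = 36/6 = 6; σ²_Backend dev = ((14−2)/6)² = 4.000
te_Frontend dev = (10 + 4·13 + 16)/6 = 78/6 = 13; σ²_Frontend dev = ((16−10)/6)² = 1.000
te_Database migration = (1 + 4·4 + 7)/6 = 24/6 = 4; σ²_Database migration = ((7−1)/6)² = 1.000
te_Unit tests = (2 + 4·5 + 8)/6 = 30/6 = 5; σ²_Unit tests = ((8−2)/6)² = 1.000
te_Integration tests = (8 + 4·13 + 18)/6 = 78/6 = 13; σ²_Integration tests = ((18−8)/6)² = 2.778
te_Code review = (4 + 4·8 + 12)/6 = 48/6 = 8; σ²_Code review = ((12−4)/6)² = 1.778

Forward pass:
ES_Architecture design = 0; EF_Architecture design = 7
ES_API spec = 0; EF_API spec = 16
ES_Backend dev = 0; EF_Backend dev = 6
ES_Frontend dev = max(EF_Architecture design=7, EF_Backend dev=6) = 7; EF_Frontend dev = 7+13 = 20
ES_Database migration = 7; EF_Database migration = 7+4 = 11
ES_Unit tests = 6; EF_Unit tests = 6+5 = 11
ES_Integration tests = max(EF_Architecture design=7, EF_API spec=16) = 16; EF_Integration tests = 16+13 = 29
ES_Code review = max(EF_Backend dev=6, EF_Frontend dev=20, EF_Database migration=11, EF_Unit tests=11, EF_Integration tests=29) = 29; EF_Code review = 29+8 = 37
Expected project duration μ = 37 days. Critical path: API spec → Integration tests → Code review.

Variance along critical path = 11.111 + 2.778 + 1.778 = 15.667; σ = √15.667 = 3.958 days.
Z = (44 − 37) / 3.958 = 1.769
P(T ≤ 44) = Φ(1.769) ≈ 0.962

0.962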